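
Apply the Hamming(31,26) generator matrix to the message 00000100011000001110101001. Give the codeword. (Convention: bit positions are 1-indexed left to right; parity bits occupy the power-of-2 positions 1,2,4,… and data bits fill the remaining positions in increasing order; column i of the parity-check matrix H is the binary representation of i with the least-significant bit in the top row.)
Codeword c = d · G (mod 2), d = 00000100011000001110101001:
  c[0] = d·G[:,0] = (00000100011000001110101001)·(11011010101101010101010101) mod 2 = 0+0+0+0+0+0+0+0+0+0+1+0+0+0+0+0+0+1+0+0+0+0+0+0+0+1 mod 2 = 1
  c[1] = d·G[:,1] = (00000100011000001110101001)·(10110110011011001100110011) mod 2 = 0+0+0+0+0+1+0+0+0+1+1+0+0+0+0+0+1+1+0+0+1+0+0+0+0+1 mod 2 = 1
  c[2] = d·G[:,2] = (00000100011000001110101001)·(10000000000000000000000000) mod 2 = 0+0+0+0+0+0+0+0+0+0+0+0+0+0+0+0+0+0+0+0+0+0+0+0+0+0 mod 2 = 0
  c[3] = d·G[:,3] = (00000100011000001110101001)·(01110001111000111100001111) mod 2 = 0+0+0+0+0+0+0+0+0+1+1+0+0+0+0+0+1+1+0+0+0+0+1+0+0+1 mod 2 = 0
  c[4] = d·G[:,4] = (00000100011000001110101001)·(01000000000000000000000000) mod 2 = 0+0+0+0+0+0+0+0+0+0+0+0+0+0+0+0+0+0+0+0+0+0+0+0+0+0 mod 2 = 0
  c[5] = d·G[:,5] = (00000100011000001110101001)·(00100000000000000000000000) mod 2 = 0+0+0+0+0+0+0+0+0+0+0+0+0+0+0+0+0+0+0+0+0+0+0+0+0+0 mod 2 = 0
  c[6] = d·G[:,6] = (00000100011000001110101001)·(00010000000000000000000000) mod 2 = 0+0+0+0+0+0+0+0+0+0+0+0+0+0+0+0+0+0+0+0+0+0+0+0+0+0 mod 2 = 0
  c[7] = d·G[:,7] = (00000100011000001110101001)·(00001111111000000011111111) mod 2 = 0+0+0+0+0+1+0+0+0+1+1+0+0+0+0+0+0+0+1+0+1+0+1+0+0+1 mod 2 = 1
  c[8] = d·G[:,8] = (00000100011000001110101001)·(00001000000000000000000000) mod 2 = 0+0+0+0+0+0+0+0+0+0+0+0+0+0+0+0+0+0+0+0+0+0+0+0+0+0 mod 2 = 0
  c[9] = d·G[:,9] = (00000100011000001110101001)·(00000100000000000000000000) mod 2 = 0+0+0+0+0+1+0+0+0+0+0+0+0+0+0+0+0+0+0+0+0+0+0+0+0+0 mod 2 = 1
  c[10] = d·G[:,10] = (00000100011000001110101001)·(00000010000000000000000000) mod 2 = 0+0+0+0+0+0+0+0+0+0+0+0+0+0+0+0+0+0+0+0+0+0+0+0+0+0 mod 2 = 0
  c[11] = d·G[:,11] = (00000100011000001110101001)·(00000001000000000000000000) mod 2 = 0+0+0+0+0+0+0+0+0+0+0+0+0+0+0+0+0+0+0+0+0+0+0+0+0+0 mod 2 = 0
  c[12] = d·G[:,12] = (00000100011000001110101001)·(00000000100000000000000000) mod 2 = 0+0+0+0+0+0+0+0+0+0+0+0+0+0+0+0+0+0+0+0+0+0+0+0+0+0 mod 2 = 0
  c[13] = d·G[:,13] = (00000100011000001110101001)·(00000000010000000000000000) mod 2 = 0+0+0+0+0+0+0+0+0+1+0+0+0+0+0+0+0+0+0+0+0+0+0+0+0+0 mod 2 = 1
  c[14] = d·G[:,14] = (00000100011000001110101001)·(00000000001000000000000000) mod 2 = 0+0+0+0+0+0+0+0+0+0+1+0+0+0+0+0+0+0+0+0+0+0+0+0+0+0 mod 2 = 1
  c[15] = d·G[:,15] = (00000100011000001110101001)·(00000000000111111111111111) mod 2 = 0+0+0+0+0+0+0+0+0+0+0+0+0+0+0+0+1+1+1+0+1+0+1+0+0+1 mod 2 = 0
  c[16] = d·G[:,16] = (00000100011000001110101001)·(00000000000100000000000000) mod 2 = 0+0+0+0+0+0+0+0+0+0+0+0+0+0+0+0+0+0+0+0+0+0+0+0+0+0 mod 2 = 0
  c[17] = d·G[:,17] = (00000100011000001110101001)·(00000000000010000000000000) mod 2 = 0+0+0+0+0+0+0+0+0+0+0+0+0+0+0+0+0+0+0+0+0+0+0+0+0+0 mod 2 = 0
  c[18] = d·G[:,18] = (00000100011000001110101001)·(00000000000001000000000000) mod 2 = 0+0+0+0+0+0+0+0+0+0+0+0+0+0+0+0+0+0+0+0+0+0+0+0+0+0 mod 2 = 0
  c[19] = d·G[:,19] = (00000100011000001110101001)·(00000000000000100000000000) mod 2 = 0+0+0+0+0+0+0+0+0+0+0+0+0+0+0+0+0+0+0+0+0+0+0+0+0+0 mod 2 = 0
  c[20] = d·G[:,20] = (00000100011000001110101001)·(00000000000000010000000000) mod 2 = 0+0+0+0+0+0+0+0+0+0+0+0+0+0+0+0+0+0+0+0+0+0+0+0+0+0 mod 2 = 0
  c[21] = d·G[:,21] = (00000100011000001110101001)·(00000000000000001000000000) mod 2 = 0+0+0+0+0+0+0+0+0+0+0+0+0+0+0+0+1+0+0+0+0+0+0+0+0+0 mod 2 = 1
  c[22] = d·G[:,22] = (00000100011000001110101001)·(00000000000000000100000000) mod 2 = 0+0+0+0+0+0+0+0+0+0+0+0+0+0+0+0+0+1+0+0+0+0+0+0+0+0 mod 2 = 1
  c[23] = d·G[:,23] = (00000100011000001110101001)·(00000000000000000010000000) mod 2 = 0+0+0+0+0+0+0+0+0+0+0+0+0+0+0+0+0+0+1+0+0+0+0+0+0+0 mod 2 = 1
  c[24] = d·G[:,24] = (00000100011000001110101001)·(00000000000000000001000000) mod 2 = 0+0+0+0+0+0+0+0+0+0+0+0+0+0+0+0+0+0+0+0+0+0+0+0+0+0 mod 2 = 0
  c[25] = d·G[:,25] = (00000100011000001110101001)·(00000000000000000000100000) mod 2 = 0+0+0+0+0+0+0+0+0+0+0+0+0+0+0+0+0+0+0+0+1+0+0+0+0+0 mod 2 = 1
  c[26] = d·G[:,26] = (00000100011000001110101001)·(00000000000000000000010000) mod 2 = 0+0+0+0+0+0+0+0+0+0+0+0+0+0+0+0+0+0+0+0+0+0+0+0+0+0 mod 2 = 0
  c[27] = d·G[:,27] = (00000100011000001110101001)·(00000000000000000000001000) mod 2 = 0+0+0+0+0+0+0+0+0+0+0+0+0+0+0+0+0+0+0+0+0+0+1+0+0+0 mod 2 = 1
  c[28] = d·G[:,28] = (00000100011000001110101001)·(00000000000000000000000100) mod 2 = 0+0+0+0+0+0+0+0+0+0+0+0+0+0+0+0+0+0+0+0+0+0+0+0+0+0 mod 2 = 0
  c[29] = d·G[:,29] = (00000100011000001110101001)·(00000000000000000000000010) mod 2 = 0+0+0+0+0+0+0+0+0+0+0+0+0+0+0+0+0+0+0+0+0+0+0+0+0+0 mod 2 = 0
  c[30] = d·G[:,30] = (00000100011000001110101001)·(00000000000000000000000001) mod 2 = 0+0+0+0+0+0+0+0+0+0+0+0+0+0+0+0+0+0+0+0+0+0+0+0+0+1 mod 2 = 1
Codeword = 1100000101000110000001110101001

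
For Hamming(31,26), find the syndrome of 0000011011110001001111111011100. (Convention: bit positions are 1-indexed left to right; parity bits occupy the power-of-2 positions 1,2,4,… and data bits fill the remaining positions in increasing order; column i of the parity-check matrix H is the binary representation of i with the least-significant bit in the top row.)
Syndrome s = H · r^T (mod 2), r = 0000011011110001001111111011100:
  s[0] = (1010101010101010101010101010101)·(0000011011110001001111111011100) mod 2 = 0+0+0+0+0+0+1+0+1+0+1+0+0+0+0+0+0+0+1+0+1+0+1+0+1+0+1+0+1+0+0 mod 2 = 1
  s[1] = (0110011001100110011001100110011)·(0000011011110001001111111011100) mod 2 = 0+0+0+0+0+1+1+0+0+1+1+0+0+0+0+0+0+0+1+0+0+1+1+0+0+0+1+0+0+0+0 mod 2 = 0
  s[2] = (0001111000011110000111100001111)·(0000011011110001001111111011100) mod 2 = 0+0+0+0+0+1+1+0+0+0+0+1+0+0+0+0+0+0+0+1+1+1+1+0+0+0+0+1+1+0+0 mod 2 = 1
  s[3] = (0000000111111110000000011111111)·(0000011011110001001111111011100) mod 2 = 0+0+0+0+0+0+0+0+1+1+1+1+0+0+0+0+0+0+0+0+0+0+0+1+1+0+1+1+1+0+0 mod 2 = 1
  s[4] = (0000000000000001111111111111111)·(0000011011110001001111111011100) mod 2 = 0+0+0+0+0+0+0+0+0+0+0+0+0+0+0+1+0+0+1+1+1+1+1+1+1+0+1+1+1+0+0 mod 2 = 1
Syndrome = 10111
Non-zero syndrome: error at position 29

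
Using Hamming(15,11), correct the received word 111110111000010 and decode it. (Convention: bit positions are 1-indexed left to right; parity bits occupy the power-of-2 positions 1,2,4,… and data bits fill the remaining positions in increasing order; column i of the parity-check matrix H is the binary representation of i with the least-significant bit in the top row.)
Syndrome s = H · r^T (mod 2), r = 111110111000010:
  s[0] = (101010101010101)·(111110111000010) mod 2 = 1+0+1+0+1+0+1+0+1+0+0+0+0+0+0 mod 2 = 1
  s[1] = (011001100110011)·(111110111000010) mod 2 = 0+1+1+0+0+0+1+0+0+0+0+0+0+1+0 mod 2 = 0
  s[2] = (000111100001111)·(111110111000010) mod 2 = 0+0+0+1+1+0+1+0+0+0+0+0+0+1+0 mod 2 = 0
  s[3] = (000000011111111)·(111110111000010) mod 2 = 0+0+0+0+0+0+0+1+1+0+0+0+0+1+0 mod 2 = 1
Syndrome = 1001
Column 9 of H equals this syndrome → error at bit 9 (1-indexed).
Flip bit 9: 111110111000010 → 111110110000010
Extract data bits at positions {3,5,6,7,9,10,11,12,13,14,15}: 11010000010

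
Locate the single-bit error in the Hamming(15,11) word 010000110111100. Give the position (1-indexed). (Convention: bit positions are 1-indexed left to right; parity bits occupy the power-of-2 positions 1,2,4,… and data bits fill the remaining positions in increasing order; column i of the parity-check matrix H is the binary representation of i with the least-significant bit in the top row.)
Syndrome s = H · r^T (mod 2), r = 010000110111100:
  s[0] = (101010101010101)·(010000110111100) mod 2 = 0+0+0+0+0+0+1+0+0+0+1+0+1+0+0 mod 2 = 1
  s[1] = (011001100110011)·(010000110111100) mod 2 = 0+1+0+0+0+0+1+0+0+1+1+0+0+0+0 mod 2 = 0
  s[2] = (000111100001111)·(010000110111100) mod 2 = 0+0+0+0+0+0+1+0+0+0+0+1+1+0+0 mod 2 = 1
  s[3] = (000000011111111)·(010000110111100) mod 2 = 0+0+0+0+0+0+0+1+0+1+1+1+1+0+0 mod 2 = 1
Syndrome = 1011
Column i of H is the binary representation of i, so the syndrome is the binary index of the flipped bit.
Read s = 1011 with s[0] as LSB: 1·2^0 + 0·2^1 + 1·2^2 + 1·2^3 = 13.
Error is at bit position 13.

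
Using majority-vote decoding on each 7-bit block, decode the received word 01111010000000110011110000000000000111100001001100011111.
Split into 7-bit blocks and majority-vote each:
  block 1 = 0111101: 5 ones, 2 zeros → 1
  block 2 = 0000000: 0 ones, 7 zeros → 0
  block 3 = 1100111: 5 ones, 2 zeros → 1
  block 4 = 1000000: 1 ones, 6 zeros → 0
  block 5 = 0000000: 0 ones, 7 zeros → 0
  block 6 = 1111000: 4 ones, 3 zeros → 1
  block 7 = 0100110: 3 ones, 4 zeros → 0
  block 8 = 0011111: 5 ones, 2 zeros → 1
Decoded = 10100101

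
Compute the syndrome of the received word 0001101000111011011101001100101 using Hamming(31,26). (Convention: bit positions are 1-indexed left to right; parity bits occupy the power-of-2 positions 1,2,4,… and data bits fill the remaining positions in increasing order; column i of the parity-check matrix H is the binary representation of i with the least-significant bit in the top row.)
Syndrome s = H · r^T (mod 2), r = 0001101000111011011101001100101:
  s[0] = (1010101010101010101010101010101)·(0001101000111011011101001100101) mod 2 = 0+0+0+0+1+0+1+0+0+0+1+0+1+0+1+0+0+0+1+0+0+0+0+0+1+0+0+0+1+0+1 mod 2 = 1
  s[1] = (0110011001100110011001100110011)·(0001101000111011011101001100101) mod 2 = 0+0+0+0+0+0+1+0+0+0+1+0+0+0+1+0+0+1+1+0+0+1+0+0+0+1+0+0+0+0+1 mod 2 = 0
  s[2] = (0001111000011110000111100001111)·(0001101000111011011101001100101) mod 2 = 0+0+0+1+1+0+1+0+0+0+0+1+1+0+1+0+0+0+0+1+0+1+0+0+0+0+0+0+1+0+1 mod 2 = 0
  s[3] = (0000000111111110000000011111111)·(0001101000111011011101001100101) mod 2 = 0+0+0+0+0+0+0+0+0+0+1+1+1+0+1+0+0+0+0+0+0+0+0+0+1+1+0+0+1+0+1 mod 2 = 0
  s[4] = (0000000000000001111111111111111)·(0001101000111011011101001100101) mod 2 = 0+0+0+0+0+0+0+0+0+0+0+0+0+0+0+1+0+1+1+1+0+1+0+0+1+1+0+0+1+0+1 mod 2 = 1
Syndrome = 10001
Non-zero syndrome: error at position 17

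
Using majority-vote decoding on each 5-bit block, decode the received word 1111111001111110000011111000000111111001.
Split into 5-bit blocks and majority-vote each:
  block 1 = 11111: 5 ones, 0 zeros → 1
  block 2 = 11001: 3 ones, 2 zeros → 1
  block 3 = 11111: 5 ones, 0 zeros → 1
  block 4 = 00000: 0 ones, 5 zeros → 0
  block 5 = 11111: 5 ones, 0 zeros → 1
  block 6 = 00000: 0 ones, 5 zeros → 0
  block 7 = 01111: 4 ones, 1 zeros → 1
  block 8 = 11001: 3 ones, 2 zeros → 1
Decoded = 11101011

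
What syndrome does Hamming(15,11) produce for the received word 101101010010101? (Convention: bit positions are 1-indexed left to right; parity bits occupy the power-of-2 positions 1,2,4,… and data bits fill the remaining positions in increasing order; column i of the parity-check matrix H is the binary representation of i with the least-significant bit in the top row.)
Syndrome s = H · r^T (mod 2), r = 101101010010101:
  s[0] = (101010101010101)·(101101010010101) mod 2 = 1+0+1+0+0+0+0+0+0+0+1+0+1+0+1 mod 2 = 1
  s[1] = (011001100110011)·(101101010010101) mod 2 = 0+0+1+0+0+1+0+0+0+0+1+0+0+0+1 mod 2 = 0
  s[2] = (000111100001111)·(101101010010101) mod 2 = 0+0+0+1+0+1+0+0+0+0+0+0+1+0+1 mod 2 = 0
  s[3] = (000000011111111)·(101101010010101) mod 2 = 0+0+0+0+0+0+0+1+0+0+1+0+1+0+1 mod 2 = 0
Syndrome = 1000
Non-zero syndrome: error at position 1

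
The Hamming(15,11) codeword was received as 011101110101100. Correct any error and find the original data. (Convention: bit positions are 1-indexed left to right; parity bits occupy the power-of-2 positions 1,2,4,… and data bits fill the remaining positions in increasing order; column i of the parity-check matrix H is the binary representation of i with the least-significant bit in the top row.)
Syndrome s = H · r^T (mod 2), r = 011101110101100:
  s[0] = (101010101010101)·(011101110101100) mod 2 = 0+0+1+0+0+0+1+0+0+0+0+0+1+0+0 mod 2 = 1
  s[1] = (011001100110011)·(011101110101100) mod 2 = 0+1+1+0+0+1+1+0+0+1+0+0+0+0+0 mod 2 = 1
  s[2] = (000111100001111)·(011101110101100) mod 2 = 0+0+0+1+0+1+1+0+0+0+0+1+1+0+0 mod 2 = 1
  s[3] = (000000011111111)·(011101110101100) mod 2 = 0+0+0+0+0+0+0+1+0+1+0+1+1+0+0 mod 2 = 0
Syndrome = 1110
Column 7 of H equals this syndrome → error at bit 7 (1-indexed).
Flip bit 7: 011101110101100 → 011101010101100
Extract data bits at positions {3,5,6,7,9,10,11,12,13,14,15}: 10100101100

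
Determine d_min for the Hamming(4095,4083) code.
d_min = 3 (every single-error-correcting Hamming code has d_min = 3).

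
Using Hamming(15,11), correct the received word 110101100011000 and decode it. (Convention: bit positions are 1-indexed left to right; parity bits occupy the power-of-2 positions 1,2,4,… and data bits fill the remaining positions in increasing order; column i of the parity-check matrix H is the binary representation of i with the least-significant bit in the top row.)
Syndrome s = H · r^T (mod 2), r = 110101100011000:
  s[0] = (101010101010101)·(110101100011000) mod 2 = 1+0+0+0+0+0+1+0+0+0+1+0+0+0+0 mod 2 = 1
  s[1] = (011001100110011)·(110101100011000) mod 2 = 0+1+0+0+0+1+1+0+0+0+1+0+0+0+0 mod 2 = 0
  s[2] = (000111100001111)·(110101100011000) mod 2 = 0+0+0+1+0+1+1+0+0+0+0+1+0+0+0 mod 2 = 0
  s[3] = (000000011111111)·(110101100011000) mod 2 = 0+0+0+0+0+0+0+0+0+0+1+1+0+0+0 mod 2 = 0
Syndrome = 1000
Column 1 of H equals this syndrome → error at bit 1 (1-indexed).
Flip bit 1: 110101100011000 → 010101100011000
Extract data bits at positions {3,5,6,7,9,10,11,12,13,14,15}: 00110011000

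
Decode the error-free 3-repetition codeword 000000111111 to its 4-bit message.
Split into 3-bit blocks: 000 000 111 111
Data = 0011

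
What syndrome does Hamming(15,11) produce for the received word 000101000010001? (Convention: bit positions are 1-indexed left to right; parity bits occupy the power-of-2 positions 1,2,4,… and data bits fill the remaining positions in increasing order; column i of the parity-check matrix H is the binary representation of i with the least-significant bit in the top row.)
Syndrome s = H · r^T (mod 2), r = 000101000010001:
  s[0] = (101010101010101)·(000101000010001) mod 2 = 0+0+0+0+0+0+0+0+0+0+1+0+0+0+1 mod 2 = 0
  s[1] = (011001100110011)·(000101000010001) mod 2 = 0+0+0+0+0+1+0+0+0+0+1+0+0+0+1 mod 2 = 1
  s[2] = (000111100001111)·(000101000010001) mod 2 = 0+0+0+1+0+1+0+0+0+0+0+0+0+0+1 mod 2 = 1
  s[3] = (000000011111111)·(000101000010001) mod 2 = 0+0+0+0+0+0+0+0+0+0+1+0+0+0+1 mod 2 = 0
Syndrome = 0110
Non-zero syndrome: error at position 6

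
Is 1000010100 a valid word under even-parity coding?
Sum of all bits: 1+0+0+0+0+1+0+1+0+0 = 3; 3 mod 2 = 1. Result is 1 → parity error detected.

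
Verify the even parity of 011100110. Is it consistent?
Sum of all bits: 0+1+1+1+0+0+1+1+0 = 5; 5 mod 2 = 1. Result is 1 → parity error detected.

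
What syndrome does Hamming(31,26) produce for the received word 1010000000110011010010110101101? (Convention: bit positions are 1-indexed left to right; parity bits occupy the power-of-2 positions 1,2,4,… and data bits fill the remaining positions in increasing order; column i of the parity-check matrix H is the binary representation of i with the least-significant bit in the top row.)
Syndrome s = H · r^T (mod 2), r = 1010000000110011010010110101101:
  s[0] = (1010101010101010101010101010101)·(1010000000110011010010110101101) mod 2 = 1+0+1+0+0+0+0+0+0+0+1+0+0+0+1+0+0+0+0+0+1+0+1+0+0+0+0+0+1+0+1 mod 2 = 0
  s[1] = (0110011001100110011001100110011)·(1010000000110011010010110101101) mod 2 = 0+0+1+0+0+0+0+0+0+0+1+0+0+0+1+0+0+1+0+0+0+0+1+0+0+1+0+0+0+0+1 mod 2 = 1
  s[2] = (0001111000011110000111100001111)·(1010000000110011010010110101101) mod 2 = 0+0+0+0+0+0+0+0+0+0+0+1+0+0+1+0+0+0+0+0+1+0+1+0+0+0+0+1+1+0+1 mod 2 = 1
  s[3] = (0000000111111110000000011111111)·(1010000000110011010010110101101) mod 2 = 0+0+0+0+0+0+0+0+0+0+1+1+0+0+1+0+0+0+0+0+0+0+0+1+0+1+0+1+1+0+1 mod 2 = 0
  s[4] = (0000000000000001111111111111111)·(1010000000110011010010110101101) mod 2 = 0+0+0+0+0+0+0+0+0+0+0+0+0+0+0+1+0+1+0+0+1+0+1+1+0+1+0+1+1+0+1 mod 2 = 1
Syndrome = 01101
Non-zero syndrome: error at position 22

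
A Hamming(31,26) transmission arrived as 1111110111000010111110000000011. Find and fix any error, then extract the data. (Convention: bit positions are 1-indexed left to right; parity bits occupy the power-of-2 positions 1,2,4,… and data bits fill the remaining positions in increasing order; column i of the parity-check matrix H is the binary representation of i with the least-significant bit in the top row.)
Syndrome s = H · r^T (mod 2), r = 1111110111000010111110000000011:
  s[0] = (1010101010101010101010101010101)·(1111110111000010111110000000011) mod 2 = 1+0+1+0+1+0+0+0+1+0+0+0+0+0+1+0+1+0+1+0+1+0+0+0+0+0+0+0+0+0+1 mod 2 = 1
  s[1] = (0110011001100110011001100110011)·(1111110111000010111110000000011) mod 2 = 0+1+1+0+0+1+0+0+0+1+0+0+0+0+1+0+0+1+1+0+0+0+0+0+0+0+0+0+0+1+1 mod 2 = 1
  s[2] = (0001111000011110000111100001111)·(1111110111000010111110000000011) mod 2 = 0+0+0+1+1+1+0+0+0+0+0+0+0+0+1+0+0+0+0+1+1+0+0+0+0+0+0+0+0+1+1 mod 2 = 0
  s[3] = (0000000111111110000000011111111)·(1111110111000010111110000000011) mod 2 = 0+0+0+0+0+0+0+1+1+1+0+0+0+0+1+0+0+0+0+0+0+0+0+0+0+0+0+0+0+1+1 mod 2 = 0
  s[4] = (0000000000000001111111111111111)·(1111110111000010111110000000011) mod 2 = 0+0+0+0+0+0+0+0+0+0+0+0+0+0+0+0+1+1+1+1+1+0+0+0+0+0+0+0+0+1+1 mod 2 = 1
Syndrome = 11001
Column 19 of H equals this syndrome → error at bit 19 (1-indexed).
Flip bit 19: 1111110111000010111110000000011 → 1111110111000010110110000000011
Extract data bits at positions {3,5,6,7,9,10,11,12,13,14,15,17,18,19,20,21,22,23,24,25,26,27,28,29,30,31}: 11101100001110110000000011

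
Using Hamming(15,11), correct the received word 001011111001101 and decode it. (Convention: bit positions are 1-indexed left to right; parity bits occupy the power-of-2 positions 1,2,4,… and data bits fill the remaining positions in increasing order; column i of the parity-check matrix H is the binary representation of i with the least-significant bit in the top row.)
Syndrome s = H · r^T (mod 2), r = 001011111001101:
  s[0] = (101010101010101)·(001011111001101) mod 2 = 0+0+1+0+1+0+1+0+1+0+0+0+1+0+1 mod 2 = 0
  s[1] = (011001100110011)·(001011111001101) mod 2 = 0+0+1+0+0+1+1+0+0+0+0+0+0+0+1 mod 2 = 0
  s[2] = (000111100001111)·(001011111001101) mod 2 = 0+0+0+0+1+1+1+0+0+0+0+1+1+0+1 mod 2 = 0
  s[3] = (000000011111111)·(001011111001101) mod 2 = 0+0+0+0+0+0+0+1+1+0+0+1+1+0+1 mod 2 = 1
Syndrome = 0001
Column 8 of H equals this syndrome → error at bit 8 (1-indexed).
Flip bit 8: 001011111001101 → 001011101001101
Extract data bits at positions {3,5,6,7,9,10,11,12,13,14,15}: 11111001101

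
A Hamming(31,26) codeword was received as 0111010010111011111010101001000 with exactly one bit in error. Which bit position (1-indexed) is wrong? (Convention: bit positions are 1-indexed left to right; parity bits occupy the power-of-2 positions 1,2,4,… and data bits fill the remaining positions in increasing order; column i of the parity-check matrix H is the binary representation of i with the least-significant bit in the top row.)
Syndrome s = H · r^T (mod 2), r = 0111010010111011111010101001000:
  s[0] = (1010101010101010101010101010101)·(0111010010111011111010101001000) mod 2 = 0+0+1+0+0+0+0+0+1+0+1+0+1+0+1+0+1+0+1+0+1+0+1+0+1+0+0+0+0+0+0 mod 2 = 0
  s[1] = (0110011001100110011001100110011)·(0111010010111011111010101001000) mod 2 = 0+1+1+0+0+1+0+0+0+0+1+0+0+0+1+0+0+1+1+0+0+0+1+0+0+0+0+0+0+0+0 mod 2 = 0
  s[2] = (0001111000011110000111100001111)·(0111010010111011111010101001000) mod 2 = 0+0+0+1+0+1+0+0+0+0+0+1+1+0+1+0+0+0+0+0+1+0+1+0+0+0+0+1+0+0+0 mod 2 = 0
  s[3] = (0000000111111110000000011111111)·(0111010010111011111010101001000) mod 2 = 0+0+0+0+0+0+0+0+1+0+1+1+1+0+1+0+0+0+0+0+0+0+0+0+1+0+0+1+0+0+0 mod 2 = 1
  s[4] = (0000000000000001111111111111111)·(0111010010111011111010101001000) mod 2 = 0+0+0+0+0+0+0+0+0+0+0+0+0+0+0+1+1+1+1+0+1+0+1+0+1+0+0+1+0+0+0 mod 2 = 0
Syndrome = 00010
Column i of H is the binary representation of i, so the syndrome is the binary index of the flipped bit.
Read s = 00010 with s[0] as LSB: 0·2^0 + 0·2^1 + 0·2^2 + 1·2^3 + 0·2^4 = 8.
Error is at bit position 8.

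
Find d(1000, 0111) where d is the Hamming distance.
XOR = 1111, count of 1s = 4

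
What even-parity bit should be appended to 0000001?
Sum of data bits: 0+0+0+0+0+0+1 = 1.
1 mod 2 = 1, so parity bit = 1.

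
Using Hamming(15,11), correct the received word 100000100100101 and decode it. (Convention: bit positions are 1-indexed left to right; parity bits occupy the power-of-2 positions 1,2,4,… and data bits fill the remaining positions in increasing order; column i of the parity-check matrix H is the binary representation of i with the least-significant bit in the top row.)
Syndrome s = H · r^T (mod 2), r = 100000100100101:
  s[0] = (101010101010101)·(100000100100101) mod 2 = 1+0+0+0+0+0+1+0+0+0+0+0+1+0+1 mod 2 = 0
  s[1] = (011001100110011)·(100000100100101) mod 2 = 0+0+0+0+0+0+1+0+0+1+0+0+0+0+1 mod 2 = 1
  s[2] = (000111100001111)·(100000100100101) mod 2 = 0+0+0+0+0+0+1+0+0+0+0+0+1+0+1 mod 2 = 1
  s[3] = (000000011111111)·(100000100100101) mod 2 = 0+0+0+0+0+0+0+0+0+1+0+0+1+0+1 mod 2 = 1
Syndrome = 0111
Column 14 of H equals this syndrome → error at bit 14 (1-indexed).
Flip bit 14: 100000100100101 → 100000100100111
Extract data bits at positions {3,5,6,7,9,10,11,12,13,14,15}: 00010100111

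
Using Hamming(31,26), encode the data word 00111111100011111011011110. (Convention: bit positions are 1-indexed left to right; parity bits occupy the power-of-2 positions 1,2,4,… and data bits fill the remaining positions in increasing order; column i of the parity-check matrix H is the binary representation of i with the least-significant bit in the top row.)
Codeword c = d · G (mod 2), d = 00111111100011111011011110:
  c[0] = d·G[:,0] = (00111111100011111011011110)·(11011010101101010101010101) mod 2 = 0+0+0+1+1+0+1+0+1+0+0+0+0+1+0+1+0+0+0+1+0+1+0+1+0+0 mod 2 = 1
  c[1] = d·G[:,1] = (00111111100011111011011110)·(10110110011011001100110011) mod 2 = 0+0+1+1+0+1+1+0+0+0+0+0+1+1+0+0+1+0+0+0+0+1+0+0+1+0 mod 2 = 1
  c[2] = d·G[:,2] = (00111111100011111011011110)·(10000000000000000000000000) mod 2 = 0+0+0+0+0+0+0+0+0+0+0+0+0+0+0+0+0+0+0+0+0+0+0+0+0+0 mod 2 = 0
  c[3] = d·G[:,3] = (00111111100011111011011110)·(01110001111000111100001111) mod 2 = 0+0+1+1+0+0+0+1+1+0+0+0+0+0+1+1+1+0+0+0+0+0+1+1+1+0 mod 2 = 0
  c[4] = d·G[:,4] = (00111111100011111011011110)·(01000000000000000000000000) mod 2 = 0+0+0+0+0+0+0+0+0+0+0+0+0+0+0+0+0+0+0+0+0+0+0+0+0+0 mod 2 = 0
  c[5] = d·G[:,5] = (00111111100011111011011110)·(00100000000000000000000000) mod 2 = 0+0+1+0+0+0+0+0+0+0+0+0+0+0+0+0+0+0+0+0+0+0+0+0+0+0 mod 2 = 1
  c[6] = d·G[:,6] = (00111111100011111011011110)·(00010000000000000000000000) mod 2 = 0+0+0+1+0+0+0+0+0+0+0+0+0+0+0+0+0+0+0+0+0+0+0+0+0+0 mod 2 = 1
  c[7] = d·G[:,7] = (00111111100011111011011110)·(00001111111000000011111111) mod 2 = 0+0+0+0+1+1+1+1+1+0+0+0+0+0+0+0+0+0+1+1+0+1+1+1+1+0 mod 2 = 1
  c[8] = d·G[:,8] = (00111111100011111011011110)·(00001000000000000000000000) mod 2 = 0+0+0+0+1+0+0+0+0+0+0+0+0+0+0+0+0+0+0+0+0+0+0+0+0+0 mod 2 = 1
  c[9] = d·G[:,9] = (00111111100011111011011110)·(00000100000000000000000000) mod 2 = 0+0+0+0+0+1+0+0+0+0+0+0+0+0+0+0+0+0+0+0+0+0+0+0+0+0 mod 2 = 1
  c[10] = d·G[:,10] = (00111111100011111011011110)·(00000010000000000000000000) mod 2 = 0+0+0+0+0+0+1+0+0+0+0+0+0+0+0+0+0+0+0+0+0+0+0+0+0+0 mod 2 = 1
  c[11] = d·G[:,11] = (00111111100011111011011110)·(00000001000000000000000000) mod 2 = 0+0+0+0+0+0+0+1+0+0+0+0+0+0+0+0+0+0+0+0+0+0+0+0+0+0 mod 2 = 1
  c[12] = d·G[:,12] = (00111111100011111011011110)·(00000000100000000000000000) mod 2 = 0+0+0+0+0+0+0+0+1+0+0+0+0+0+0+0+0+0+0+0+0+0+0+0+0+0 mod 2 = 1
  c[13] = d·G[:,13] = (00111111100011111011011110)·(00000000010000000000000000) mod 2 = 0+0+0+0+0+0+0+0+0+0+0+0+0+0+0+0+0+0+0+0+0+0+0+0+0+0 mod 2 = 0
  c[14] = d·G[:,14] = (00111111100011111011011110)·(00000000001000000000000000) mod 2 = 0+0+0+0+0+0+0+0+0+0+0+0+0+0+0+0+0+0+0+0+0+0+0+0+0+0 mod 2 = 0
  c[15] = d·G[:,15] = (00111111100011111011011110)·(00000000000111111111111111) mod 2 = 0+0+0+0+0+0+0+0+0+0+0+0+1+1+1+1+1+0+1+1+0+1+1+1+1+0 mod 2 = 1
  c[16] = d·G[:,16] = (00111111100011111011011110)·(00000000000100000000000000) mod 2 = 0+0+0+0+0+0+0+0+0+0+0+0+0+0+0+0+0+0+0+0+0+0+0+0+0+0 mod 2 = 0
  c[17] = d·G[:,17] = (00111111100011111011011110)·(00000000000010000000000000) mod 2 = 0+0+0+0+0+0+0+0+0+0+0+0+1+0+0+0+0+0+0+0+0+0+0+0+0+0 mod 2 = 1
  c[18] = d·G[:,18] = (00111111100011111011011110)·(00000000000001000000000000) mod 2 = 0+0+0+0+0+0+0+0+0+0+0+0+0+1+0+0+0+0+0+0+0+0+0+0+0+0 mod 2 = 1
  c[19] = d·G[:,19] = (00111111100011111011011110)·(00000000000000100000000000) mod 2 = 0+0+0+0+0+0+0+0+0+0+0+0+0+0+1+0+0+0+0+0+0+0+0+0+0+0 mod 2 = 1
  c[20] = d·G[:,20] = (00111111100011111011011110)·(00000000000000010000000000) mod 2 = 0+0+0+0+0+0+0+0+0+0+0+0+0+0+0+1+0+0+0+0+0+0+0+0+0+0 mod 2 = 1
  c[21] = d·G[:,21] = (00111111100011111011011110)·(00000000000000001000000000) mod 2 = 0+0+0+0+0+0+0+0+0+0+0+0+0+0+0+0+1+0+0+0+0+0+0+0+0+0 mod 2 = 1
  c[22] = d·G[:,22] = (00111111100011111011011110)·(00000000000000000100000000) mod 2 = 0+0+0+0+0+0+0+0+0+0+0+0+0+0+0+0+0+0+0+0+0+0+0+0+0+0 mod 2 = 0
  c[23] = d·G[:,23] = (00111111100011111011011110)·(00000000000000000010000000) mod 2 = 0+0+0+0+0+0+0+0+0+0+0+0+0+0+0+0+0+0+1+0+0+0+0+0+0+0 mod 2 = 1
  c[24] = d·G[:,24] = (00111111100011111011011110)·(00000000000000000001000000) mod 2 = 0+0+0+0+0+0+0+0+0+0+0+0+0+0+0+0+0+0+0+1+0+0+0+0+0+0 mod 2 = 1
  c[25] = d·G[:,25] = (00111111100011111011011110)·(00000000000000000000100000) mod 2 = 0+0+0+0+0+0+0+0+0+0+0+0+0+0+0+0+0+0+0+0+0+0+0+0+0+0 mod 2 = 0
  c[26] = d·G[:,26] = (00111111100011111011011110)·(00000000000000000000010000) mod 2 = 0+0+0+0+0+0+0+0+0+0+0+0+0+0+0+0+0+0+0+0+0+1+0+0+0+0 mod 2 = 1
  c[27] = d·G[:,27] = (00111111100011111011011110)·(00000000000000000000001000) mod 2 = 0+0+0+0+0+0+0+0+0+0+0+0+0+0+0+0+0+0+0+0+0+0+1+0+0+0 mod 2 = 1
  c[28] = d·G[:,28] = (00111111100011111011011110)·(00000000000000000000000100) mod 2 = 0+0+0+0+0+0+0+0+0+0+0+0+0+0+0+0+0+0+0+0+0+0+0+1+0+0 mod 2 = 1
  c[29] = d·G[:,29] = (00111111100011111011011110)·(00000000000000000000000010) mod 2 = 0+0+0+0+0+0+0+0+0+0+0+0+0+0+0+0+0+0+0+0+0+0+0+0+1+0 mod 2 = 1
  c[30] = d·G[:,30] = (00111111100011111011011110)·(00000000000000000000000001) mod 2 = 0+0+0+0+0+0+0+0+0+0+0+0+0+0+0+0+0+0+0+0+0+0+0+0+0+0 mod 2 = 0
Codeword = 1100011111111001011111011011110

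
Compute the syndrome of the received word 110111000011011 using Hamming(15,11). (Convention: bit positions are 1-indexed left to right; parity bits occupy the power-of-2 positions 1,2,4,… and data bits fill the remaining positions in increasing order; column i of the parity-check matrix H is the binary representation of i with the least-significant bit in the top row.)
Syndrome s = H · r^T (mod 2), r = 110111000011011:
  s[0] = (101010101010101)·(110111000011011) mod 2 = 1+0+0+0+1+0+0+0+0+0+1+0+0+0+1 mod 2 = 0
  s[1] = (011001100110011)·(110111000011011) mod 2 = 0+1+0+0+0+1+0+0+0+0+1+0+0+1+1 mod 2 = 1
  s[2] = (000111100001111)·(110111000011011) mod 2 = 0+0+0+1+1+1+0+0+0+0+0+1+0+1+1 mod 2 = 0
  s[3] = (000000011111111)·(110111000011011) mod 2 = 0+0+0+0+0+0+0+0+0+0+1+1+0+1+1 mod 2 = 0
Syndrome = 0100
Non-zero syndrome: error at position 2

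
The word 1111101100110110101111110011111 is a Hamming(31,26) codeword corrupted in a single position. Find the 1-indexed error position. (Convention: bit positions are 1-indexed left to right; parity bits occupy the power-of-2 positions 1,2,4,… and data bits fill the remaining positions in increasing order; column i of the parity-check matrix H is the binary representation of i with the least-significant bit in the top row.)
Syndrome s = H · r^T (mod 2), r = 1111101100110110101111110011111:
  s[0] = (1010101010101010101010101010101)·(1111101100110110101111110011111) mod 2 = 1+0+1+0+1+0+1+0+0+0+1+0+0+0+1+0+1+0+1+0+1+0+1+0+0+0+1+0+1+0+1 mod 2 = 1
  s[1] = (0110011001100110011001100110011)·(1111101100110110101111110011111) mod 2 = 0+1+1+0+0+0+1+0+0+0+1+0+0+1+1+0+0+0+1+0+0+1+1+0+0+0+1+0+0+1+1 mod 2 = 0
  s[2] = (0001111000011110000111100001111)·(1111101100110110101111110011111) mod 2 = 0+0+0+1+1+0+1+0+0+0+0+1+0+1+1+0+0+0+0+1+1+1+1+0+0+0+0+1+1+1+1 mod 2 = 0
  s[3] = (0000000111111110000000011111111)·(1111101100110110101111110011111) mod 2 = 0+0+0+0+0+0+0+1+0+0+1+1+0+1+1+0+0+0+0+0+0+0+0+1+0+0+1+1+1+1+1 mod 2 = 1
  s[4] = (0000000000000001111111111111111)·(1111101100110110101111110011111) mod 2 = 0+0+0+0+0+0+0+0+0+0+0+0+0+0+0+0+1+0+1+1+1+1+1+1+0+0+1+1+1+1+1 mod 2 = 0
Syndrome = 10010
Column i of H is the binary representation of i, so the syndrome is the binary index of the flipped bit.
Read s = 10010 with s[0] as LSB: 1·2^0 + 0·2^1 + 0·2^2 + 1·2^3 + 0·2^4 = 9.
Error is at bit position 9.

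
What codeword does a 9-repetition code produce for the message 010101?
Repeat each bit 9× and concatenate:
0→000000000  1→111111111  0→000000000  1→111111111  0→000000000  1→111111111
Codeword = 000000000111111111000000000111111111000000000111111111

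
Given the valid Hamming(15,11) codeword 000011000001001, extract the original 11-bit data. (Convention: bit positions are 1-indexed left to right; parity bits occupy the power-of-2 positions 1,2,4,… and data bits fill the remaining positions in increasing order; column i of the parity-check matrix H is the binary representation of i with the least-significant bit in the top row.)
Parity bits occupy power-of-2 positions; data bits are at positions {3,5,6,7,9,10,11,12,13,14,15} (1-indexed).
Extract: c[3]=0 c[5]=1 c[6]=1 c[7]=0 c[9]=0 c[10]=0 c[11]=0 c[12]=1 c[13]=0 c[14]=0 c[15]=1
Data = 01100001001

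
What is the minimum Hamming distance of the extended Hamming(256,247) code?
d_min = 4 (adding an overall parity bit to Hamming(255,247) raises d_min from 3 to 4).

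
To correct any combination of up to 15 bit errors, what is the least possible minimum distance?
Correcting t errors requires d_min ≥ 2t + 1 = 2·15 + 1 = 31.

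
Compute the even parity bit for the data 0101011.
Sum of data bits: 0+1+0+1+0+1+1 = 4.
4 mod 2 = 0, so parity bit = 0.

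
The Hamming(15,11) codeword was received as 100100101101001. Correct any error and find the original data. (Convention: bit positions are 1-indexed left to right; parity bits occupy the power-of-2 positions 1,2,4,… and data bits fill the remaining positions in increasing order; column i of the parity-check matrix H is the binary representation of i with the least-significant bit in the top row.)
Syndrome s = H · r^T (mod 2), r = 100100101101001:
  s[0] = (101010101010101)·(100100101101001) mod 2 = 1+0+0+0+0+0+1+0+1+0+0+0+0+0+1 mod 2 = 0
  s[1] = (011001100110011)·(100100101101001) mod 2 = 0+0+0+0+0+0+1+0+0+1+0+0+0+0+1 mod 2 = 1
  s[2] = (000111100001111)·(100100101101001) mod 2 = 0+0+0+1+0+0+1+0+0+0+0+1+0+0+1 mod 2 = 0
  s[3] = (000000011111111)·(100100101101001) mod 2 = 0+0+0+0+0+0+0+0+1+1+0+1+0+0+1 mod 2 = 0
Syndrome = 0100
Column 2 of H equals this syndrome → error at bit 2 (1-indexed).
Flip bit 2: 100100101101001 → 110100101101001
Extract data bits at positions {3,5,6,7,9,10,11,12,13,14,15}: 00011101001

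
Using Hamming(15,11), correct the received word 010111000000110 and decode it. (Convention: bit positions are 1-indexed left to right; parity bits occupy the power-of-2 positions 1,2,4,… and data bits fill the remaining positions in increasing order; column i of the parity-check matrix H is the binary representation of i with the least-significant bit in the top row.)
Syndrome s = H · r^T (mod 2), r = 010111000000110:
  s[0] = (101010101010101)·(010111000000110) mod 2 = 0+0+0+0+1+0+0+0+0+0+0+0+1+0+0 mod 2 = 0
  s[1] = (011001100110011)·(010111000000110) mod 2 = 0+1+0+0+0+1+0+0+0+0+0+0+0+1+0 mod 2 = 1
  s[2] = (000111100001111)·(010111000000110) mod 2 = 0+0+0+1+1+1+0+0+0+0+0+0+1+1+0 mod 2 = 1
  s[3] = (000000011111111)·(010111000000110) mod 2 = 0+0+0+0+0+0+0+0+0+0+0+0+1+1+0 mod 2 = 0
Syndrome = 0110
Column 6 of H equals this syndrome → error at bit 6 (1-indexed).
Flip bit 6: 010111000000110 → 010110000000110
Extract data bits at positions {3,5,6,7,9,10,11,12,13,14,15}: 01000000110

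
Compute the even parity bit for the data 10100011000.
Sum of data bits: 1+0+1+0+0+0+1+1+0+0+0 = 4.
4 mod 2 = 0, so parity bit = 0.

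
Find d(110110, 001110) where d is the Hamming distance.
XOR = 111000, count of 1s = 3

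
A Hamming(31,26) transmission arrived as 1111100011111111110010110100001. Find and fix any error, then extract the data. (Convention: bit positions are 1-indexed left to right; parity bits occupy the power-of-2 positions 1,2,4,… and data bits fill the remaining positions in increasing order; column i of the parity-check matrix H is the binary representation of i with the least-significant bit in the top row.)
Syndrome s = H · r^T (mod 2), r = 1111100011111111110010110100001:
  s[0] = (1010101010101010101010101010101)·(1111100011111111110010110100001) mod 2 = 1+0+1+0+1+0+0+0+1+0+1+0+1+0+1+0+1+0+0+0+1+0+1+0+0+0+0+0+0+0+1 mod 2 = 1
  s[1] = (0110011001100110011001100110011)·(1111100011111111110010110100001) mod 2 = 0+1+1+0+0+0+0+0+0+1+1+0+0+1+1+0+0+1+0+0+0+0+1+0+0+1+0+0+0+0+1 mod 2 = 0
  s[2] = (0001111000011110000111100001111)·(1111100011111111110010110100001) mod 2 = 0+0+0+1+1+0+0+0+0+0+0+1+1+1+1+0+0+0+0+0+1+0+1+0+0+0+0+0+0+0+1 mod 2 = 1
  s[3] = (0000000111111110000000011111111)·(1111100011111111110010110100001) mod 2 = 0+0+0+0+0+0+0+0+1+1+1+1+1+1+1+0+0+0+0+0+0+0+0+1+0+1+0+0+0+0+1 mod 2 = 0
  s[4] = (0000000000000001111111111111111)·(1111100011111111110010110100001) mod 2 = 0+0+0+0+0+0+0+0+0+0+0+0+0+0+0+1+1+1+0+0+1+0+1+1+0+1+0+0+0+0+1 mod 2 = 0
Syndrome = 10100
Column 5 of H equals this syndrome → error at bit 5 (1-indexed).
Flip bit 5: 1111100011111111110010110100001 → 1111000011111111110010110100001
Extract data bits at positions {3,5,6,7,9,10,11,12,13,14,15,17,18,19,20,21,22,23,24,25,26,27,28,29,30,31}: 10001111111110010110100001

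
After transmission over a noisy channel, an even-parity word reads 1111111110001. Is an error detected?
Sum of received bits: 1+1+1+1+1+1+1+1+1+0+0+0+1 = 10; 10 mod 2 = 0. Result is 0 → no error detected.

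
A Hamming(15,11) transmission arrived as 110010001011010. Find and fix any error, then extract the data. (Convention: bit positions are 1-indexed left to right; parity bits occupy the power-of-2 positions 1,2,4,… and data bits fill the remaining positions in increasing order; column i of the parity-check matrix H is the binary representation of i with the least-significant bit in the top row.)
Syndrome s = H · r^T (mod 2), r = 110010001011010:
  s[0] = (101010101010101)·(110010001011010) mod 2 = 1+0+0+0+1+0+0+0+1+0+1+0+0+0+0 mod 2 = 0
  s[1] = (011001100110011)·(110010001011010) mod 2 = 0+1+0+0+0+0+0+0+0+0+1+0+0+1+0 mod 2 = 1
  s[2] = (000111100001111)·(110010001011010) mod 2 = 0+0+0+0+1+0+0+0+0+0+0+1+0+1+0 mod 2 = 1
  s[3] = (000000011111111)·(110010001011010) mod 2 = 0+0+0+0+0+0+0+0+1+0+1+1+0+1+0 mod 2 = 0
Syndrome = 0110
Column 6 of H equals this syndrome → error at bit 6 (1-indexed).
Flip bit 6: 110010001011010 → 110011001011010
Extract data bits at positions {3,5,6,7,9,10,11,12,13,14,15}: 01101011010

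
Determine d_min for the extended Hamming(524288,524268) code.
d_min = 4 (adding an overall parity bit to Hamming(524287,524268) raises d_min from 3 to 4).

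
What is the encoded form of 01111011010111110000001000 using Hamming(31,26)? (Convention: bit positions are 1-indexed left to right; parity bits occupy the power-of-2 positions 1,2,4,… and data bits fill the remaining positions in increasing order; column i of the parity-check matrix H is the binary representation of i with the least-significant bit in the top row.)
Codeword c = d · G (mod 2), d = 01111011010111110000001000:
  c[0] = d·G[:,0] = (01111011010111110000001000)·(11011010101101010101010101) mod 2 = 0+1+0+1+1+0+1+0+0+0+0+1+0+1+0+1+0+0+0+0+0+0+0+0+0+0 mod 2 = 1
  c[1] = d·G[:,1] = (01111011010111110000001000)·(10110110011011001100110011) mod 2 = 0+0+1+1+0+0+1+0+0+1+0+0+1+1+0+0+0+0+0+0+0+0+0+0+0+0 mod 2 = 0
  c[2] = d·G[:,2] = (01111011010111110000001000)·(10000000000000000000000000) mod 2 = 0+0+0+0+0+0+0+0+0+0+0+0+0+0+0+0+0+0+0+0+0+0+0+0+0+0 mod 2 = 0
  c[3] = d·G[:,3] = (01111011010111110000001000)·(01110001111000111100001111) mod 2 = 0+1+1+1+0+0+0+1+0+1+0+0+0+0+1+1+0+0+0+0+0+0+1+0+0+0 mod 2 = 0
  c[4] = d·G[:,4] = (01111011010111110000001000)·(01000000000000000000000000) mod 2 = 0+1+0+0+0+0+0+0+0+0+0+0+0+0+0+0+0+0+0+0+0+0+0+0+0+0 mod 2 = 1
  c[5] = d·G[:,5] = (01111011010111110000001000)·(00100000000000000000000000) mod 2 = 0+0+1+0+0+0+0+0+0+0+0+0+0+0+0+0+0+0+0+0+0+0+0+0+0+0 mod 2 = 1
  c[6] = d·G[:,6] = (01111011010111110000001000)·(00010000000000000000000000) mod 2 = 0+0+0+1+0+0+0+0+0+0+0+0+0+0+0+0+0+0+0+0+0+0+0+0+0+0 mod 2 = 1
  c[7] = d·G[:,7] = (01111011010111110000001000)·(00001111111000000011111111) mod 2 = 0+0+0+0+1+0+1+1+0+1+0+0+0+0+0+0+0+0+0+0+0+0+1+0+0+0 mod 2 = 1
  c[8] = d·G[:,8] = (01111011010111110000001000)·(00001000000000000000000000) mod 2 = 0+0+0+0+1+0+0+0+0+0+0+0+0+0+0+0+0+0+0+0+0+0+0+0+0+0 mod 2 = 1
  c[9] = d·G[:,9] = (01111011010111110000001000)·(00000100000000000000000000) mod 2 = 0+0+0+0+0+0+0+0+0+0+0+0+0+0+0+0+0+0+0+0+0+0+0+0+0+0 mod 2 = 0
  c[10] = d·G[:,10] = (01111011010111110000001000)·(00000010000000000000000000) mod 2 = 0+0+0+0+0+0+1+0+0+0+0+0+0+0+0+0+0+0+0+0+0+0+0+0+0+0 mod 2 = 1
  c[11] = d·G[:,11] = (01111011010111110000001000)·(00000001000000000000000000) mod 2 = 0+0+0+0+0+0+0+1+0+0+0+0+0+0+0+0+0+0+0+0+0+0+0+0+0+0 mod 2 = 1
  c[12] = d·G[:,12] = (01111011010111110000001000)·(00000000100000000000000000) mod 2 = 0+0+0+0+0+0+0+0+0+0+0+0+0+0+0+0+0+0+0+0+0+0+0+0+0+0 mod 2 = 0
  c[13] = d·G[:,13] = (01111011010111110000001000)·(00000000010000000000000000) mod 2 = 0+0+0+0+0+0+0+0+0+1+0+0+0+0+0+0+0+0+0+0+0+0+0+0+0+0 mod 2 = 1
  c[14] = d·G[:,14] = (01111011010111110000001000)·(00000000001000000000000000) mod 2 = 0+0+0+0+0+0+0+0+0+0+0+0+0+0+0+0+0+0+0+0+0+0+0+0+0+0 mod 2 = 0
  c[15] = d·G[:,15] = (01111011010111110000001000)·(00000000000111111111111111) mod 2 = 0+0+0+0+0+0+0+0+0+0+0+1+1+1+1+1+0+0+0+0+0+0+1+0+0+0 mod 2 = 0
  c[16] = d·G[:,16] = (01111011010111110000001000)·(00000000000100000000000000) mod 2 = 0+0+0+0+0+0+0+0+0+0+0+1+0+0+0+0+0+0+0+0+0+0+0+0+0+0 mod 2 = 1
  c[17] = d·G[:,17] = (01111011010111110000001000)·(00000000000010000000000000) mod 2 = 0+0+0+0+0+0+0+0+0+0+0+0+1+0+0+0+0+0+0+0+0+0+0+0+0+0 mod 2 = 1
  c[18] = d·G[:,18] = (01111011010111110000001000)·(00000000000001000000000000) mod 2 = 0+0+0+0+0+0+0+0+0+0+0+0+0+1+0+0+0+0+0+0+0+0+0+0+0+0 mod 2 = 1
  c[19] = d·G[:,19] = (01111011010111110000001000)·(00000000000000100000000000) mod 2 = 0+0+0+0+0+0+0+0+0+0+0+0+0+0+1+0+0+0+0+0+0+0+0+0+0+0 mod 2 = 1
  c[20] = d·G[:,20] = (01111011010111110000001000)·(00000000000000010000000000) mod 2 = 0+0+0+0+0+0+0+0+0+0+0+0+0+0+0+1+0+0+0+0+0+0+0+0+0+0 mod 2 = 1
  c[21] = d·G[:,21] = (01111011010111110000001000)·(00000000000000001000000000) mod 2 = 0+0+0+0+0+0+0+0+0+0+0+0+0+0+0+0+0+0+0+0+0+0+0+0+0+0 mod 2 = 0
  c[22] = d·G[:,22] = (01111011010111110000001000)·(00000000000000000100000000) mod 2 = 0+0+0+0+0+0+0+0+0+0+0+0+0+0+0+0+0+0+0+0+0+0+0+0+0+0 mod 2 = 0
  c[23] = d·G[:,23] = (01111011010111110000001000)·(00000000000000000010000000) mod 2 = 0+0+0+0+0+0+0+0+0+0+0+0+0+0+0+0+0+0+0+0+0+0+0+0+0+0 mod 2 = 0
  c[24] = d·G[:,24] = (01111011010111110000001000)·(00000000000000000001000000) mod 2 = 0+0+0+0+0+0+0+0+0+0+0+0+0+0+0+0+0+0+0+0+0+0+0+0+0+0 mod 2 = 0
  c[25] = d·G[:,25] = (01111011010111110000001000)·(00000000000000000000100000) mod 2 = 0+0+0+0+0+0+0+0+0+0+0+0+0+0+0+0+0+0+0+0+0+0+0+0+0+0 mod 2 = 0
  c[26] = d·G[:,26] = (01111011010111110000001000)·(00000000000000000000010000) mod 2 = 0+0+0+0+0+0+0+0+0+0+0+0+0+0+0+0+0+0+0+0+0+0+0+0+0+0 mod 2 = 0
  c[27] = d·G[:,27] = (01111011010111110000001000)·(00000000000000000000001000) mod 2 = 0+0+0+0+0+0+0+0+0+0+0+0+0+0+0+0+0+0+0+0+0+0+1+0+0+0 mod 2 = 1
  c[28] = d·G[:,28] = (01111011010111110000001000)·(00000000000000000000000100) mod 2 = 0+0+0+0+0+0+0+0+0+0+0+0+0+0+0+0+0+0+0+0+0+0+0+0+0+0 mod 2 = 0
  c[29] = d·G[:,29] = (01111011010111110000001000)·(00000000000000000000000010) mod 2 = 0+0+0+0+0+0+0+0+0+0+0+0+0+0+0+0+0+0+0+0+0+0+0+0+0+0 mod 2 = 0
  c[30] = d·G[:,30] = (01111011010111110000001000)·(00000000000000000000000001) mod 2 = 0+0+0+0+0+0+0+0+0+0+0+0+0+0+0+0+0+0+0+0+0+0+0+0+0+0 mod 2 = 0
Codeword = 1000111110110100111110000001000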